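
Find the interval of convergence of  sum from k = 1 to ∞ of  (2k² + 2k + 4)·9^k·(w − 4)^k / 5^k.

Apply the ratio test: |a_{k+1}| / |a_k| = [(2(k+1)² + 2(k+1) + 4)/(2k² + 2k + 4)] · 9/5, which tends to 9/5 as k → ∞.
The series converges when 9/5 · |w − 4| < 1, giving R = 5/9.
When w = 41/9, the k-th term does not approach 0; divergence by the term test.
Endpoint w = 31/9: the k-th term does not approach 0; divergence by the term test.

(31/9, 41/9)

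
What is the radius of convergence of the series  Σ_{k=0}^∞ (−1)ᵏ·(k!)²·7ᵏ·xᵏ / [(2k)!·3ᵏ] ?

R = 12/7

Apply the ratio test: |a_{k+1}| / |a_k| = (k+1)²/[(2k+1)·(2k+2)] · 7/3, which tends to 7/12 as k → ∞.
Hence the series converges for |x| < 1/(7/12) = 12/7, so the radius of convergence is 12/7.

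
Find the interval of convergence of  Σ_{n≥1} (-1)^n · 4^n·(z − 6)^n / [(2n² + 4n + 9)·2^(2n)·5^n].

[1, 11]

Apply the ratio test: |a_{n+1}| / |a_n| = [(2n² + 4n + 9)/(2(n+1)² + 4(n+1) + 9)] · 4/(4·5), which tends to 1/5 as n → ∞.
Convergence for |z − 6| · 1/5 < 1, i.e. |z − 6| < 5. So R = 5.
At z = 11: the series is dominated by a constant times Σ 1/n², which converges (p = 2 > 1).
When z = 1, the terms are on the order of 1/n², so the series converges absolutely by comparison with the p-series (p = 2 > 1).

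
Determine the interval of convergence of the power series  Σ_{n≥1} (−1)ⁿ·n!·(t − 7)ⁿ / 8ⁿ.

{7}

Ratio test: |a_{n+1}/a_n| = (n+1) · 1/8 → ∞ as n → ∞.
Since the ratio → ∞, the series diverges for every t ≠ 7, and R = 0.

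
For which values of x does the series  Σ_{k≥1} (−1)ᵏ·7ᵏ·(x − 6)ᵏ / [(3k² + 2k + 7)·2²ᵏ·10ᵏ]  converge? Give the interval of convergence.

[2/7, 82/7]

Apply the ratio test: |a_{k+1}| / |a_k| = [(3k² + 2k + 7)/(3(k+1)² + 2(k+1) + 7)] · 7/(4·10), which tends to 7/40 as k → ∞.
Convergence for |x − 6| · 7/40 < 1, i.e. |x − 6| < 40/7. So R = 40/7.
When x = 82/7, the terms are on the order of 1/k², so the series converges absolutely by comparison with the p-series (p = 2 > 1).
When x = 2/7, absolute convergence follows by limit comparison with Σ 1/k².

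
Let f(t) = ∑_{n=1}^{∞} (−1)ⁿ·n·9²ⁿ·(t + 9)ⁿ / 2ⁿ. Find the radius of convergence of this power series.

R = 2/81

Ratio test: |a_{n+1}/a_n| = [(n+1)/n] · 81/2 → 81/2 as n → ∞.
Hence the series converges for |t + 9| < 1/(81/2) = 2/81, so the radius of convergence is 2/81.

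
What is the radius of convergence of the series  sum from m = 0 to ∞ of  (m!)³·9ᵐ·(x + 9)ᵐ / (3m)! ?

Apply the ratio test: |a_{m+1}| / |a_m| = (m+1)³/[(3m+1)·(3m+2)·(3m+3)] · 9, which tends to 1/3 as m → ∞.
Thus R = 1/(1/3) = 3.

R = 3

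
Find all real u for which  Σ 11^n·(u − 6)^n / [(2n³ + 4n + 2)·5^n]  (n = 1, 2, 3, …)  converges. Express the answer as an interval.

[61/11, 71/11]

Ratio test: |a_{n+1}/a_n| = [(2n³ + 4n + 2)/(2(n+1)³ + 4(n+1) + 2)] · 11/5 → 11/5 as n → ∞.
Convergence for |u − 6| · 11/5 < 1, i.e. |u − 6| < 5/11. So R = 5/11.
When u = 71/11, the series is dominated by a constant times Σ 1/n³, which converges (p = 3 > 1).
Endpoint u = 61/11: absolute convergence follows by limit comparison with Σ 1/n³.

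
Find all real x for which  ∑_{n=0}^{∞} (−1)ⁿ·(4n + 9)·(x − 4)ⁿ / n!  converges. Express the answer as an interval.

Ratio test: |a_{n+1}/a_n| = (4(n+1) + 9)/(4n + 9) · 1/(n+1) → 0 as n → ∞.
The ratio tends to 0 regardless of x, hence R = ∞.

(−∞, ∞)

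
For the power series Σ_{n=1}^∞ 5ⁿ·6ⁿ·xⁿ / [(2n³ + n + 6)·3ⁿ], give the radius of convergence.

By the ratio test, |a_{n+1}/a_n| = [(2n³ + n + 6)/(2(n+1)³ + (n+1) + 6)] · 5·6/3 → 10.
The series converges when 10 · |x| < 1, giving R = 1/10.

R = 1/10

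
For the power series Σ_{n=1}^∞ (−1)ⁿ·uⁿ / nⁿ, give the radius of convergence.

By the Cauchy root test, |a_n|^(1/n) = 1/n → 0.
The limit is 0 for every u, so R = ∞.

R = ∞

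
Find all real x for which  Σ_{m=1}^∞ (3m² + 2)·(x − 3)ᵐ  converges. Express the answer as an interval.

Ratio test: |a_{m+1}/a_m| = (3(m+1)² + 2)/(3m² + 2) → 1 as m → ∞.
Hence R = 1.
When x = 4, the terms do not tend to 0, so the series diverges.
Check x = 2: the terms have absolute value of order m², which does not tend to 0, so the series diverges by the divergence test.

(2, 4)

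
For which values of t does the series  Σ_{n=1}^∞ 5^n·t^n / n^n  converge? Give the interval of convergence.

Applying the root test, |a_n|^(1/n) = 5/n → 0.
Since the n-th root of |a_n| tends to 0, the series converges for all real t; R = ∞.

(−∞, ∞)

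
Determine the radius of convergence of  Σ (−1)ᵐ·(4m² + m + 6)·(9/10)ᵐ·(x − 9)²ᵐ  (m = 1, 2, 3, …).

R = √10/3

The ratio of consecutive coefficients is [(4(m+1)² + (m+1) + 6)/(4m² + m + 6)] · 9/10 → 9/10.
Since the exponent of (x − 9) increases by 2 each term, convergence requires |x − 9|² < 10/9, hence R = √10/3.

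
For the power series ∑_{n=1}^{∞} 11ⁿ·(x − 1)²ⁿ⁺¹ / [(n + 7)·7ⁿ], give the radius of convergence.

R = √77/11

By the ratio test, |a_{n+1}/a_n| = [(n + 7)/((n+1) + 7)] · 11/7 → 11/7.
Writing y = (x − 1)², the series in y has radius 7/11, so |x − 1| < √(7/11) and R = √77/11.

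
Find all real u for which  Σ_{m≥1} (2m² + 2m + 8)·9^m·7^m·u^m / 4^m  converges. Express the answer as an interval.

Ratio test: |a_{m+1}/a_m| = [(2(m+1)² + 2(m+1) + 8)/(2m² + 2m + 8)] · 9·7/4 → 63/4 as m → ∞.
Convergence for |u| · 63/4 < 1, i.e. |u| < 4/63. So R = 4/63.
Endpoint u = 4/63: the m-th term does not approach 0; divergence by the term test.
At u = -4/63: the terms do not tend to 0, so the series diverges.

(-4/63, 4/63)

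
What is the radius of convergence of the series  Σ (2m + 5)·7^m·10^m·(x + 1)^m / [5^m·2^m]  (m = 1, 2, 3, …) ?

R = 1/7

Apply the ratio test: |a_{m+1}| / |a_m| = [(2(m+1) + 5)/(2m + 5)] · 7·10/(5·2), which tends to 7 as m → ∞.
Thus R = 1/(7) = 1/7.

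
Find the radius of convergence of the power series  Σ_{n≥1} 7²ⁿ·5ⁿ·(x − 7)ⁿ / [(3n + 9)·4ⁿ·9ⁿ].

By the ratio test, |a_{n+1}/a_n| = [(3n + 9)/(3(n+1) + 9)] · 49·5/(4·9) → 245/36.
Hence the series converges for |x − 7| < 1/(245/36) = 36/245, so the radius of convergence is 36/245.

R = 36/245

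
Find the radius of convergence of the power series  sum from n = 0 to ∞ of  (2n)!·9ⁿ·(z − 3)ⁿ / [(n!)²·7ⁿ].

R = 7/36

Ratio test: |a_{n+1}/a_n| = (2n+1)·(2n+2)/(n+1)² · 9/7 → 36/7 as n → ∞.
Convergence for |z − 3| · 36/7 < 1, i.e. |z − 3| < 7/36. So R = 7/36.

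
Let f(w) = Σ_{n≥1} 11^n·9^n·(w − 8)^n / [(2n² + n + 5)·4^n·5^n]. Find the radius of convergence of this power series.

The ratio of consecutive coefficients is [(2n² + n + 5)/(2(n+1)² + (n+1) + 5)] · 11·9/(4·5) → 99/20.
The series converges when 99/20 · |w − 8| < 1, giving R = 20/99.

R = 20/99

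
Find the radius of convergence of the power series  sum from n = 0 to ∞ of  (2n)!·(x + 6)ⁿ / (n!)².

The ratio of consecutive coefficients is (2n+1)·(2n+2)/(n+1)² → 4.
Thus R = 1/(4) = 1/4.

R = 1/4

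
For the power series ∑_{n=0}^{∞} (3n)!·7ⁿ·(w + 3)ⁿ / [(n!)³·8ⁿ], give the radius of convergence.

R = 8/189

The ratio of consecutive coefficients is (3n+1)·(3n+2)·(3n+3)/(n+1)³ · 7/8 → 189/8.
Thus R = 1/(189/8) = 8/189.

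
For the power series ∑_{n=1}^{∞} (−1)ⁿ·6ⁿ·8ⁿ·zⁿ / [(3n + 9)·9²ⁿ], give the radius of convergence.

R = 27/16

Ratio test: |a_{n+1}/a_n| = [(3n + 9)/(3(n+1) + 9)] · 6·8/81 → 16/27 as n → ∞.
Thus R = 1/(16/27) = 27/16.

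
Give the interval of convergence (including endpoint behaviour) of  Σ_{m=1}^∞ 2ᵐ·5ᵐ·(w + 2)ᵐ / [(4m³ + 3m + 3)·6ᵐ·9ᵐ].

The ratio of consecutive coefficients is [(4m³ + 3m + 3)/(4(m+1)³ + 3(m+1) + 3)] · 2·5/(6·9) → 5/27.
Hence the series converges for |w + 2| < 1/(5/27) = 27/5, so the radius of convergence is 27/5.
Check w = 17/5: absolute convergence follows by limit comparison with Σ 1/m³.
At w = -37/5: the series is dominated by a constant times Σ 1/m³, which converges (p = 3 > 1).

[-37/5, 17/5]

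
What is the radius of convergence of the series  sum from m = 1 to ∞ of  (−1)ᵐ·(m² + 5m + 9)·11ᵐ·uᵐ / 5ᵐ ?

By the ratio test, |a_{m+1}/a_m| = [((m+1)² + 5(m+1) + 9)/(m² + 5m + 9)] · 11/5 → 11/5.
The series converges when 11/5 · |u| < 1, giving R = 5/11.

R = 5/11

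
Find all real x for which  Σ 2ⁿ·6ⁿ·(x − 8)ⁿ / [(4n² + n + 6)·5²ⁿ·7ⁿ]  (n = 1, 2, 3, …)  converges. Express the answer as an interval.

[-79/12, 271/12]

Apply the ratio test: |a_{n+1}| / |a_n| = [(4n² + n + 6)/(4(n+1)² + (n+1) + 6)] · 2·6/(25·7), which tends to 12/175 as n → ∞.
Hence the series converges for |x − 8| < 1/(12/175) = 175/12, so the radius of convergence is 175/12.
Check x = 271/12: absolute convergence follows by limit comparison with Σ 1/n².
Endpoint x = -79/12: the terms are on the order of 1/n², so the series converges absolutely by comparison with the p-series (p = 2 > 1).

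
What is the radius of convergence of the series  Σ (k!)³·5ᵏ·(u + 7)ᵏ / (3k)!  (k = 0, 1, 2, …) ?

R = 27/5

Apply the ratio test: |a_{k+1}| / |a_k| = (k+1)³/[(3k+1)·(3k+2)·(3k+3)] · 5, which tends to 5/27 as k → ∞.
The series converges when 5/27 · |u + 7| < 1, giving R = 27/5.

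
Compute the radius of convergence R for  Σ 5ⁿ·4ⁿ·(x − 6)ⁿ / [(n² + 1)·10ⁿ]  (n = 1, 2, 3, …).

Ratio test: |a_{n+1}/a_n| = [(n² + 1)/((n+1)² + 1)] · 5·4/10 → 2 as n → ∞.
Hence the series converges for |x − 6| < 1/(2) = 1/2, so the radius of convergence is 1/2.

R = 1/2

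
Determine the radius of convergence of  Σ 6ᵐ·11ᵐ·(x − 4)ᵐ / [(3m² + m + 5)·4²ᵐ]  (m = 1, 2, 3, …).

By the ratio test, |a_{m+1}/a_m| = [(3m² + m + 5)/(3(m+1)² + (m+1) + 5)] · 6·11/16 → 33/8.
The series converges when 33/8 · |x − 4| < 1, giving R = 8/33.

R = 8/33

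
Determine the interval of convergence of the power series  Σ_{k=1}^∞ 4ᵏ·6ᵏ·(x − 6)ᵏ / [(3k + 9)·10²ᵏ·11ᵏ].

[-239/6, 311/6)

Apply the ratio test: |a_{k+1}| / |a_k| = [(3k + 9)/(3(k+1) + 9)] · 4·6/(100·11), which tends to 6/275 as k → ∞.
Convergence for |x − 6| · 6/275 < 1, i.e. |x − 6| < 275/6. So R = 275/6.
Check x = 311/6: the terms are asymptotic to a nonzero constant times 1/k, so the series diverges by limit comparison with Σ 1/k.
At x = -239/6: convergence follows from the alternating series test (terms decrease monotonically to 0).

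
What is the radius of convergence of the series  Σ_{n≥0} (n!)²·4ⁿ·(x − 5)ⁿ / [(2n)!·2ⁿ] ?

R = 2

Ratio test: |a_{n+1}/a_n| = (n+1)²/[(2n+1)·(2n+2)] · 4/2 → 1/2 as n → ∞.
Convergence for |x − 5| · 1/2 < 1, i.e. |x − 5| < 2. So R = 2.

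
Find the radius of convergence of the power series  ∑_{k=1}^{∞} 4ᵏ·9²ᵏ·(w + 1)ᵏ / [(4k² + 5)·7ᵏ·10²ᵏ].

R = 175/81

By the ratio test, |a_{k+1}/a_k| = [(4k² + 5)/(4(k+1)² + 5)] · 4·81/(7·100) → 81/175.
The series converges when 81/175 · |w + 1| < 1, giving R = 175/81.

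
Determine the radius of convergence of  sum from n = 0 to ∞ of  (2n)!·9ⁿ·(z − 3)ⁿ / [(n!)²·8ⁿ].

Apply the ratio test: |a_{n+1}| / |a_n| = (2n+1)·(2n+2)/(n+1)² · 9/8, which tends to 9/2 as n → ∞.
The series converges when 9/2 · |z − 3| < 1, giving R = 2/9.

R = 2/9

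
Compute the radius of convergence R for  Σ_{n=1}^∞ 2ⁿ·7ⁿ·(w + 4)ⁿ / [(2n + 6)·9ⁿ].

Ratio test: |a_{n+1}/a_n| = [(2n + 6)/(2(n+1) + 6)] · 2·7/9 → 14/9 as n → ∞.
The series converges when 14/9 · |w + 4| < 1, giving R = 9/14.

R = 9/14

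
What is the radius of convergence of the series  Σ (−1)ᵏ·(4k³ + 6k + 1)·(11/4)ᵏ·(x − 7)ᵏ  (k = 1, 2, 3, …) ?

The ratio of consecutive coefficients is [(4(k+1)³ + 6(k+1) + 1)/(4k³ + 6k + 1)] · 11/4 → 11/4.
The series converges when 11/4 · |x − 7| < 1, giving R = 4/11.

R = 4/11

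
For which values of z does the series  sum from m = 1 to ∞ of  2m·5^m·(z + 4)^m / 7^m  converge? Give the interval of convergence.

The ratio of consecutive coefficients is [2(m+1)/2m] · 5/7 → 5/7.
The series converges when 5/7 · |z + 4| < 1, giving R = 7/5.
When z = -13/5, the terms have absolute value of order m, which does not tend to 0, so the series diverges by the divergence test.
Endpoint z = -27/5: the terms have absolute value of order m, which does not tend to 0, so the series diverges by the divergence test.

(-27/5, -13/5)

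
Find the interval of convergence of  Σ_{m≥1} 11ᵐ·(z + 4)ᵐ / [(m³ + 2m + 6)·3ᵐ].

Apply the ratio test: |a_{m+1}| / |a_m| = [(m³ + 2m + 6)/((m+1)³ + 2(m+1) + 6)] · 11/3, which tends to 11/3 as m → ∞.
Hence the series converges for |z + 4| < 1/(11/3) = 3/11, so the radius of convergence is 3/11.
Check z = -41/11: absolute convergence follows by limit comparison with Σ 1/m³.
Endpoint z = -47/11: the series is dominated by a constant times Σ 1/m³, which converges (p = 3 > 1).

[-47/11, -41/11]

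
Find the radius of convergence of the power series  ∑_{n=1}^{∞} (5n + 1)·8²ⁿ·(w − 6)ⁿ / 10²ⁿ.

The ratio of consecutive coefficients is [(5(n+1) + 1)/(5n + 1)] · 64/100 → 16/25.
Convergence for |w − 6| · 16/25 < 1, i.e. |w − 6| < 25/16. So R = 25/16.

R = 25/16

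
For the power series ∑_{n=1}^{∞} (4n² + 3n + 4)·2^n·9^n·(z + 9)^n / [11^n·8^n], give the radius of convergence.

R = 44/9

The ratio of consecutive coefficients is [(4(n+1)² + 3(n+1) + 4)/(4n² + 3n + 4)] · 2·9/(11·8) → 9/44.
Convergence for |z + 9| · 9/44 < 1, i.e. |z + 9| < 44/9. So R = 44/9.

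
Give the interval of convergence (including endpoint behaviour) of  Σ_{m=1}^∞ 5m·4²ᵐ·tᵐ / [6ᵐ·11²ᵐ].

The ratio of consecutive coefficients is [5(m+1)/5m] · 16/(6·121) → 8/363.
Thus R = 1/(8/363) = 363/8.
When t = 363/8, the m-th term does not approach 0; divergence by the term test.
At t = -363/8: the terms do not tend to 0, so the series diverges.

(-363/8, 363/8)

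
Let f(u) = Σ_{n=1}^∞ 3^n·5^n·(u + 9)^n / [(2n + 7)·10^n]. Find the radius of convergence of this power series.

R = 2/3

Ratio test: |a_{n+1}/a_n| = [(2n + 7)/(2(n+1) + 7)] · 3·5/10 → 3/2 as n → ∞.
Convergence for |u + 9| · 3/2 < 1, i.e. |u + 9| < 2/3. So R = 2/3.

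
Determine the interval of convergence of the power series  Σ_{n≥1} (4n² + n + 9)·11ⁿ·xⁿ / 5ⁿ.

(-5/11, 5/11)

Apply the ratio test: |a_{n+1}| / |a_n| = [(4(n+1)² + (n+1) + 9)/(4n² + n + 9)] · 11/5, which tends to 11/5 as n → ∞.
Hence the series converges for |x| < 1/(11/5) = 5/11, so the radius of convergence is 5/11.
At x = 5/11: the n-th term does not approach 0; divergence by the term test.
At x = -5/11: the terms do not tend to 0, so the series diverges.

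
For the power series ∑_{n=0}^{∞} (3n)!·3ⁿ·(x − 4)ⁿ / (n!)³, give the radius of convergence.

Apply the ratio test: |a_{n+1}| / |a_n| = (3n+1)·(3n+2)·(3n+3)/(n+1)³ · 3, which tends to 81 as n → ∞.
Convergence for |x − 4| · 81 < 1, i.e. |x − 4| < 1/81. So R = 1/81.

R = 1/81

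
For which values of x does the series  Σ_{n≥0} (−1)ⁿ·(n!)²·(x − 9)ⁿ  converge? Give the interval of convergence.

Apply the ratio test: |a_{n+1}| / |a_n| = (n+1)², which tends to ∞ as n → ∞.
The ratio grows without bound, so the series diverges whenever (x − 9) ≠ 0; it converges only at x = 9. R = 0.

{9}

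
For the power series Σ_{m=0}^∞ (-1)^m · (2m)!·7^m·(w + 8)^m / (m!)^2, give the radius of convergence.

Apply the ratio test: |a_{m+1}| / |a_m| = (2m+1)·(2m+2)/(m+1)² · 7, which tends to 28 as m → ∞.
Thus R = 1/(28) = 1/28.

R = 1/28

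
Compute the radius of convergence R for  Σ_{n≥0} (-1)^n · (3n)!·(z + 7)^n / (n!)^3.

R = 1/27

Ratio test: |a_{n+1}/a_n| = (3n+1)·(3n+2)·(3n+3)/(n+1)³ → 27 as n → ∞.
The series converges when 27 · |z + 7| < 1, giving R = 1/27.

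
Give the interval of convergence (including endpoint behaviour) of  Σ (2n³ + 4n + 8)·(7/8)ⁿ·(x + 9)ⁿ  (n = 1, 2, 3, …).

(-71/7, -55/7)

By the ratio test, |a_{n+1}/a_n| = [(2(n+1)³ + 4(n+1) + 8)/(2n³ + 4n + 8)] · 7/8 → 7/8.
Convergence for |x + 9| · 7/8 < 1, i.e. |x + 9| < 8/7. So R = 8/7.
At x = -55/7: the n-th term does not approach 0; divergence by the term test.
When x = -71/7, the terms do not tend to 0, so the series diverges.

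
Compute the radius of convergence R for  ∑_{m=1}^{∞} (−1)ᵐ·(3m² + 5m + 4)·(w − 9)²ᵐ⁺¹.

R = 1

By the ratio test, |a_{m+1}/a_m| = (3(m+1)² + 5(m+1) + 4)/(3m² + 5m + 4) → 1.
Successive powers of (w − 9) differ by 2, so the series converges when |w − 9|² · 1 < 1, i.e. |w − 9| < √(1) = 1. So R = 1.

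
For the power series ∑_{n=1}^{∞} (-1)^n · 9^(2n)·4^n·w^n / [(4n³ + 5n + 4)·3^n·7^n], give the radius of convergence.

The ratio of consecutive coefficients is [(4n³ + 5n + 4)/(4(n+1)³ + 5(n+1) + 4)] · 81·4/(3·7) → 108/7.
The series converges when 108/7 · |w| < 1, giving R = 7/108.

R = 7/108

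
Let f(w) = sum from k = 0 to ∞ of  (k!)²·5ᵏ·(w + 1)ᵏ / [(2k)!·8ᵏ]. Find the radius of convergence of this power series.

Ratio test: |a_{k+1}/a_k| = (k+1)²/[(2k+1)·(2k+2)] · 5/8 → 5/32 as k → ∞.
Convergence for |w + 1| · 5/32 < 1, i.e. |w + 1| < 32/5. So R = 32/5.

R = 32/5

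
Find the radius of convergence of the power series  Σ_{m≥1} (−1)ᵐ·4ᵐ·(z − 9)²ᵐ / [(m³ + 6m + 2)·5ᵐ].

R = √5/2

By the ratio test, |a_{m+1}/a_m| = [(m³ + 6m + 2)/((m+1)³ + 6(m+1) + 2)] · 4/5 → 4/5.
Writing y = (z − 9)², the series in y has radius 5/4, so |z − 9| < √(5/4) and R = √5/2.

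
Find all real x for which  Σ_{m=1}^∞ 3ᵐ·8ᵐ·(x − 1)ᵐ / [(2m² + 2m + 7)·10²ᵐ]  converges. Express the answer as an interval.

[-19/6, 31/6]

Ratio test: |a_{m+1}/a_m| = [(2m² + 2m + 7)/(2(m+1)² + 2(m+1) + 7)] · 3·8/100 → 6/25 as m → ∞.
Thus R = 1/(6/25) = 25/6.
When x = 31/6, the series is dominated by a constant times Σ 1/m², which converges (p = 2 > 1).
Check x = -19/6: absolute convergence follows by limit comparison with Σ 1/m².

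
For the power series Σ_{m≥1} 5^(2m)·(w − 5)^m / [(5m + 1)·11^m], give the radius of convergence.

Apply the ratio test: |a_{m+1}| / |a_m| = [(5m + 1)/(5(m+1) + 1)] · 25/11, which tends to 25/11 as m → ∞.
The series converges when 25/11 · |w − 5| < 1, giving R = 11/25.

R = 11/25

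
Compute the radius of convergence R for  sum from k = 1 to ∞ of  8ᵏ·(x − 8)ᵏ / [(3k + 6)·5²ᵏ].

R = 25/8

Apply the ratio test: |a_{k+1}| / |a_k| = [(3k + 6)/(3(k+1) + 6)] · 8/25, which tends to 8/25 as k → ∞.
The series converges when 8/25 · |x − 8| < 1, giving R = 25/8.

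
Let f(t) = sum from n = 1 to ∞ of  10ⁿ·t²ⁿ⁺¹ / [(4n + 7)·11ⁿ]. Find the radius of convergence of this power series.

R = √110/10

By the ratio test, |a_{n+1}/a_n| = [(4n + 7)/(4(n+1) + 7)] · 10/11 → 10/11.
Successive powers of t differ by 2, so the series converges when |t|² · 10/11 < 1, i.e. |t| < √(11/10). So R = √110/10.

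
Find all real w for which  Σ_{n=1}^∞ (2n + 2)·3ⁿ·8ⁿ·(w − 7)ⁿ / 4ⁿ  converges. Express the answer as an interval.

The ratio of consecutive coefficients is [(2(n+1) + 2)/(2n + 2)] · 3·8/4 → 6.
The series converges when 6 · |w − 7| < 1, giving R = 1/6.
Endpoint w = 43/6: the n-th term does not approach 0; divergence by the term test.
When w = 41/6, the terms have absolute value of order n, which does not tend to 0, so the series diverges by the divergence test.

(41/6, 43/6)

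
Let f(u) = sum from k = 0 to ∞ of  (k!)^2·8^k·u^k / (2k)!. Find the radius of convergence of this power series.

Ratio test: |a_{k+1}/a_k| = (k+1)²/[(2k+1)·(2k+2)] · 8 → 2 as k → ∞.
Hence the series converges for |u| < 1/(2) = 1/2, so the radius of convergence is 1/2.

R = 1/2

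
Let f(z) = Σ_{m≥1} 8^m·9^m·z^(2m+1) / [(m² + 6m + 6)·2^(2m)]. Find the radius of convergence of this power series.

Apply the ratio test: |a_{m+1}| / |a_m| = [(m² + 6m + 6)/((m+1)² + 6(m+1) + 6)] · 8·9/4, which tends to 18 as m → ∞.
Successive powers of z differ by 2, so the series converges when |z|² · 18 < 1, i.e. |z| < √(1/18). So R = √2/6.

R = √2/6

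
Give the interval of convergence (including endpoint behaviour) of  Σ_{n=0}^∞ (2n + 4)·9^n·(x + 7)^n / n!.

Apply the ratio test: |a_{n+1}| / |a_n| = (2(n+1) + 4)/(2n + 4) · 9 · 1/(n+1), which tends to 0 as n → ∞.
The limit is 0, so the series converges for all x; R = ∞.

(−∞, ∞)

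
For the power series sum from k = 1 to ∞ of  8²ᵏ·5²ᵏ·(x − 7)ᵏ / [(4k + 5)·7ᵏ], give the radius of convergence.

R = 7/1600

By the ratio test, |a_{k+1}/a_k| = [(4k + 5)/(4(k+1) + 5)] · 64·25/7 → 1600/7.
The series converges when 1600/7 · |x − 7| < 1, giving R = 7/1600.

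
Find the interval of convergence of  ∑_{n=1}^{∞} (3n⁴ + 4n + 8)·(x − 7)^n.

(6, 8)

Ratio test: |a_{n+1}/a_n| = (3(n+1)⁴ + 4(n+1) + 8)/(3n⁴ + 4n + 8) → 1 as n → ∞.
So the series converges when |x − 7| < 1 and diverges when |x − 7| > 1; R = 1.
At x = 8: the terms do not tend to 0, so the series diverges.
At x = 6: the terms do not tend to 0, so the series diverges.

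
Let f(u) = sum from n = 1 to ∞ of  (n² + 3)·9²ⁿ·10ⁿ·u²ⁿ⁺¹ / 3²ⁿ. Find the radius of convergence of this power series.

R = √10/30

Ratio test: |a_{n+1}/a_n| = [((n+1)² + 3)/(n² + 3)] · 81·10/9 → 90 as n → ∞.
Successive powers of u differ by 2, so the series converges when |u|² · 90 < 1, i.e. |u| < √(1/90). So R = √10/30.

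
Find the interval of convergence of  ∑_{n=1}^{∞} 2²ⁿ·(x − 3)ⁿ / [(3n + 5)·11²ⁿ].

By the ratio test, |a_{n+1}/a_n| = [(3n + 5)/(3(n+1) + 5)] · 4/121 → 4/121.
Convergence for |x − 3| · 4/121 < 1, i.e. |x − 3| < 121/4. So R = 121/4.
When x = 133/4, the terms behave like c/n; limit comparison with the harmonic series gives divergence.
Endpoint x = -109/4: an alternating series whose terms decrease to 0 in absolute value, so it converges by the Leibniz criterion.

[-109/4, 133/4)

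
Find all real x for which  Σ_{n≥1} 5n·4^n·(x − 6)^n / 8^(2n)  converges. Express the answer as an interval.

(-10, 22)

Ratio test: |a_{n+1}/a_n| = [5(n+1)/5n] · 4/64 → 1/16 as n → ∞.
The series converges when 1/16 · |x − 6| < 1, giving R = 16.
Endpoint x = 22: the n-th term does not approach 0; divergence by the term test.
Endpoint x = -10: the terms have absolute value of order n, which does not tend to 0, so the series diverges by the divergence test.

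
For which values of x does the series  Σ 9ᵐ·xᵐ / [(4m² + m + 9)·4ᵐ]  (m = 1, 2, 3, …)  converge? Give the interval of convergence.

Ratio test: |a_{m+1}/a_m| = [(4m² + m + 9)/(4(m+1)² + (m+1) + 9)] · 9/4 → 9/4 as m → ∞.
Thus R = 1/(9/4) = 4/9.
When x = 4/9, the series is dominated by a constant times Σ 1/m², which converges (p = 2 > 1).
Check x = -4/9: the series is dominated by a constant times Σ 1/m², which converges (p = 2 > 1).

[-4/9, 4/9]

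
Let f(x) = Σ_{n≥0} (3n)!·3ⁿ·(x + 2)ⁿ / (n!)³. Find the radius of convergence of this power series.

R = 1/81

Ratio test: |a_{n+1}/a_n| = (3n+1)·(3n+2)·(3n+3)/(n+1)³ · 3 → 81 as n → ∞.
Thus R = 1/(81) = 1/81.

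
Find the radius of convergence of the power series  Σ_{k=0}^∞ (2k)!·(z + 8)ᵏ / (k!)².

The ratio of consecutive coefficients is (2k+1)·(2k+2)/(k+1)² → 4.
The series converges when 4 · |z + 8| < 1, giving R = 1/4.

R = 1/4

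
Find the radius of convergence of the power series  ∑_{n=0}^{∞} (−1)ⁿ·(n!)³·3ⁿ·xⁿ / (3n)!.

By the ratio test, |a_{n+1}/a_n| = (n+1)³/[(3n+1)·(3n+2)·(3n+3)] · 3 → 1/9.
Convergence for |x| · 1/9 < 1, i.e. |x| < 9. So R = 9.

R = 9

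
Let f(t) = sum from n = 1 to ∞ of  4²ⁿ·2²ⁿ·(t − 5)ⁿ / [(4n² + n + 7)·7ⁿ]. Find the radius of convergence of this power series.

By the ratio test, |a_{n+1}/a_n| = [(4n² + n + 7)/(4(n+1)² + (n+1) + 7)] · 16·4/7 → 64/7.
The series converges when 64/7 · |t − 5| < 1, giving R = 7/64.

R = 7/64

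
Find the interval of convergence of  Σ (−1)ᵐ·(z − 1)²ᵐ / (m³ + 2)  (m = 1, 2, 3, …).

Apply the ratio test: |a_{m+1}| / |a_m| = (m³ + 2)/((m+1)³ + 2), which tends to 1 as m → ∞.
Since the exponent of (z − 1) increases by 2 each term, convergence requires |z − 1|² < 1, hence R = 1.
Check z = 2: the terms are on the order of 1/m³, so the series converges absolutely by comparison with the p-series (p = 3 > 1).
When z = 0, the series is dominated by a constant times Σ 1/m³, which converges (p = 3 > 1).

[0, 2]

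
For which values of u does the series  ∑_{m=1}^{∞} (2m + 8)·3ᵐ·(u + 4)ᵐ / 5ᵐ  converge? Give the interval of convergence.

Apply the ratio test: |a_{m+1}| / |a_m| = [(2(m+1) + 8)/(2m + 8)] · 3/5, which tends to 3/5 as m → ∞.
Thus R = 1/(3/5) = 5/3.
At u = -7/3: the m-th term does not approach 0; divergence by the term test.
When u = -17/3, the terms do not tend to 0, so the series diverges.

(-17/3, -7/3)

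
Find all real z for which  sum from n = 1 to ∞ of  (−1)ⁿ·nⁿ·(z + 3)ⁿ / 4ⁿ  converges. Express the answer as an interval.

{-3}

By the Cauchy root test, |a_n|^(1/n) = n/4 → ∞.
Since the n-th root of |a_n| is unbounded, the series converges only at z = -3; R = 0.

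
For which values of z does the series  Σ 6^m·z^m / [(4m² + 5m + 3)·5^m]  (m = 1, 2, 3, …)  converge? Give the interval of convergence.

Apply the ratio test: |a_{m+1}| / |a_m| = [(4m² + 5m + 3)/(4(m+1)² + 5(m+1) + 3)] · 6/5, which tends to 6/5 as m → ∞.
Thus R = 1/(6/5) = 5/6.
Endpoint z = 5/6: the terms are on the order of 1/m², so the series converges absolutely by comparison with the p-series (p = 2 > 1).
At z = -5/6: absolute convergence follows by limit comparison with Σ 1/m².

[-5/6, 5/6]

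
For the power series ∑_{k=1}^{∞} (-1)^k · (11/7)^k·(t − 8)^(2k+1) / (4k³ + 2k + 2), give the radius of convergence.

R = √77/11

By the ratio test, |a_{k+1}/a_k| = [(4k³ + 2k + 2)/(4(k+1)³ + 2(k+1) + 2)] · 11/7 → 11/7.
Writing y = (t − 8)², the series in y has radius 7/11, so |t − 8| < √(7/11) and R = √77/11.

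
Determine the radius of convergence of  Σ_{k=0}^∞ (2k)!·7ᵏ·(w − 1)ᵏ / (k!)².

The ratio of consecutive coefficients is (2k+1)·(2k+2)/(k+1)² · 7 → 28.
The series converges when 28 · |w − 1| < 1, giving R = 1/28.

R = 1/28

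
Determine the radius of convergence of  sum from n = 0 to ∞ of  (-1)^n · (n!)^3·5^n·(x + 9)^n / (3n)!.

By the ratio test, |a_{n+1}/a_n| = (n+1)³/[(3n+1)·(3n+2)·(3n+3)] · 5 → 5/27.
The series converges when 5/27 · |x + 9| < 1, giving R = 27/5.

R = 27/5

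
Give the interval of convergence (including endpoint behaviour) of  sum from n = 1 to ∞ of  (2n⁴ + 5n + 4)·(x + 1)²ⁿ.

Apply the ratio test: |a_{n+1}| / |a_n| = (2(n+1)⁴ + 5(n+1) + 4)/(2n⁴ + 5n + 4), which tends to 1 as n → ∞.
Since the exponent of (x + 1) increases by 2 each term, convergence requires |x + 1|² < 1, hence R = 1.
Endpoint x = 0: the terms do not tend to 0, so the series diverges.
When x = -2, the terms have absolute value of order n⁴, which does not tend to 0, so the series diverges by the divergence test.

(-2, 0)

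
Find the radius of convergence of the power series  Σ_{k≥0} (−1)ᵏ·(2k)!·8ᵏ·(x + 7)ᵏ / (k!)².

The ratio of consecutive coefficients is (2k+1)·(2k+2)/(k+1)² · 8 → 32.
Thus R = 1/(32) = 1/32.

R = 1/32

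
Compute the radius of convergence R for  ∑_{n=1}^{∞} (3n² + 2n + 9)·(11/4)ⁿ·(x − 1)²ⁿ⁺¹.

R = 2√11/11

Ratio test: |a_{n+1}/a_n| = [(3(n+1)² + 2(n+1) + 9)/(3n² + 2n + 9)] · 11/4 → 11/4 as n → ∞.
Since the exponent of (x − 1) increases by 2 each term, convergence requires |x − 1|² < 4/11, hence R = 2√11/11.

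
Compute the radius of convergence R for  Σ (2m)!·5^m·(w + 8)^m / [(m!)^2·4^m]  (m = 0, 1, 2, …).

R = 1/5

By the ratio test, |a_{m+1}/a_m| = (2m+1)·(2m+2)/(m+1)² · 5/4 → 5.
Convergence for |w + 8| · 5 < 1, i.e. |w + 8| < 1/5. So R = 1/5.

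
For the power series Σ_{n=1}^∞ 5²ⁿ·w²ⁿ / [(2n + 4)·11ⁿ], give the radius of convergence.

R = √11/5

The ratio of consecutive coefficients is [(2n + 4)/(2(n+1) + 4)] · 25/11 → 25/11.
Writing y = w², the series in y has radius 11/25, so |w| < √(11/25) and R = √11/5.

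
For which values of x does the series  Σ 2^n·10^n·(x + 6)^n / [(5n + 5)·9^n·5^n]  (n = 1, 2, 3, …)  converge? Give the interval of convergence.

By the ratio test, |a_{n+1}/a_n| = [(5n + 5)/(5(n+1) + 5)] · 2·10/(9·5) → 4/9.
Hence the series converges for |x + 6| < 1/(4/9) = 9/4, so the radius of convergence is 9/4.
Endpoint x = -15/4: comparison with the harmonic series Σ 1/n shows the series diverges.
At x = -33/4: the terms alternate in sign and decrease monotonically to 0 in absolute value (size ~ c/n), so the alternating series test gives convergence.

[-33/4, -15/4)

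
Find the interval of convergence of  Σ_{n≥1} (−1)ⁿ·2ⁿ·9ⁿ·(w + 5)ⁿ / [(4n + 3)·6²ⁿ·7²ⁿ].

Ratio test: |a_{n+1}/a_n| = [(4n + 3)/(4(n+1) + 3)] · 2·9/(36·49) → 1/98 as n → ∞.
Convergence for |w + 5| · 1/98 < 1, i.e. |w + 5| < 98. So R = 98.
Endpoint w = 93: the terms alternate in sign and decrease monotonically to 0 in absolute value (size ~ c/n), so the alternating series test gives convergence.
At w = -103: the terms are asymptotic to a nonzero constant times 1/n, so the series diverges by limit comparison with Σ 1/n.

(-103, 93]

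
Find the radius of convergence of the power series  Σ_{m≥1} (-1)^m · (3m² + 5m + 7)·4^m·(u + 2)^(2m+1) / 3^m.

Apply the ratio test: |a_{m+1}| / |a_m| = [(3(m+1)² + 5(m+1) + 7)/(3m² + 5m + 7)] · 4/3, which tends to 4/3 as m → ∞.
Writing y = (u + 2)², the series in y has radius 3/4, so |u + 2| < √(3/4) and R = √3/2.

R = √3/2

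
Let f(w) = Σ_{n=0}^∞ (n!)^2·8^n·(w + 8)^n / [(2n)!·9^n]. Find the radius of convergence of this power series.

R = 9/2

The ratio of consecutive coefficients is (n+1)²/[(2n+1)·(2n+2)] · 8/9 → 2/9.
The series converges when 2/9 · |w + 8| < 1, giving R = 9/2.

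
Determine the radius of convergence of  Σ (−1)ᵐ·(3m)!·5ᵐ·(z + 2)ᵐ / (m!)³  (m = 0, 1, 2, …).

Ratio test: |a_{m+1}/a_m| = (3m+1)·(3m+2)·(3m+3)/(m+1)³ · 5 → 135 as m → ∞.
Thus R = 1/(135) = 1/135.

R = 1/135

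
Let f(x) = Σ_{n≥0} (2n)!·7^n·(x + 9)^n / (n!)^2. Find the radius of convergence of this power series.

Ratio test: |a_{n+1}/a_n| = (2n+1)·(2n+2)/(n+1)² · 7 → 28 as n → ∞.
Convergence for |x + 9| · 28 < 1, i.e. |x + 9| < 1/28. So R = 1/28.

R = 1/28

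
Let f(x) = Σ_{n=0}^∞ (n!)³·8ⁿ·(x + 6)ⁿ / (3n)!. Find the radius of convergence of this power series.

R = 27/8

Apply the ratio test: |a_{n+1}| / |a_n| = (n+1)³/[(3n+1)·(3n+2)·(3n+3)] · 8, which tends to 8/27 as n → ∞.
The series converges when 8/27 · |x + 6| < 1, giving R = 27/8.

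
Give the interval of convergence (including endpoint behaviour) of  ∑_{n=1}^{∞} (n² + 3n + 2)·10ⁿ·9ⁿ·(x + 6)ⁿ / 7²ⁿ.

Apply the ratio test: |a_{n+1}| / |a_n| = [((n+1)² + 3(n+1) + 2)/(n² + 3n + 2)] · 10·9/49, which tends to 90/49 as n → ∞.
The series converges when 90/49 · |x + 6| < 1, giving R = 49/90.
At x = -491/90: the terms have absolute value of order n², which does not tend to 0, so the series diverges by the divergence test.
Endpoint x = -589/90: the n-th term does not approach 0; divergence by the term test.

(-589/90, -491/90)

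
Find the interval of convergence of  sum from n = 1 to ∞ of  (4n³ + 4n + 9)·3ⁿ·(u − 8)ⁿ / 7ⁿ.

By the ratio test, |a_{n+1}/a_n| = [(4(n+1)³ + 4(n+1) + 9)/(4n³ + 4n + 9)] · 3/7 → 3/7.
Hence the series converges for |u − 8| < 1/(3/7) = 7/3, so the radius of convergence is 7/3.
When u = 31/3, the n-th term does not approach 0; divergence by the term test.
Endpoint u = 17/3: the n-th term does not approach 0; divergence by the term test.

(17/3, 31/3)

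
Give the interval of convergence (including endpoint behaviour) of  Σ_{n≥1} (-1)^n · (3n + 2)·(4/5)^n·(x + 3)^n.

(-17/4, -7/4)

The ratio of consecutive coefficients is [(3(n+1) + 2)/(3n + 2)] · 4/5 → 4/5.
Convergence for |x + 3| · 4/5 < 1, i.e. |x + 3| < 5/4. So R = 5/4.
Endpoint x = -7/4: the n-th term does not approach 0; divergence by the term test.
When x = -17/4, the terms have absolute value of order n, which does not tend to 0, so the series diverges by the divergence test.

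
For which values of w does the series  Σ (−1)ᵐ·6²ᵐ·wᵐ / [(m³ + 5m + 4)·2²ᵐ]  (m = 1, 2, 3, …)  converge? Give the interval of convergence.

The ratio of consecutive coefficients is [(m³ + 5m + 4)/((m+1)³ + 5(m+1) + 4)] · 36/4 → 9.
Hence the series converges for |w| < 1/(9) = 1/9, so the radius of convergence is 1/9.
Endpoint w = 1/9: the series is dominated by a constant times Σ 1/m³, which converges (p = 3 > 1).
At w = -1/9: the terms are on the order of 1/m³, so the series converges absolutely by comparison with the p-series (p = 3 > 1).

[-1/9, 1/9]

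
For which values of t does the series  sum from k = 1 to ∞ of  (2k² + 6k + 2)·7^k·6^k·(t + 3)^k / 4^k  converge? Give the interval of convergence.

(-65/21, -61/21)

Ratio test: |a_{k+1}/a_k| = [(2(k+1)² + 6(k+1) + 2)/(2k² + 6k + 2)] · 7·6/4 → 21/2 as k → ∞.
The series converges when 21/2 · |t + 3| < 1, giving R = 2/21.
When t = -61/21, the terms have absolute value of order k², which does not tend to 0, so the series diverges by the divergence test.
At t = -65/21: the k-th term does not approach 0; divergence by the term test.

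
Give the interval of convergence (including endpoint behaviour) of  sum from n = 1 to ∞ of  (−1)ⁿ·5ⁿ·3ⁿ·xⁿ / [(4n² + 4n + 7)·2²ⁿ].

[-4/15, 4/15]

The ratio of consecutive coefficients is [(4n² + 4n + 7)/(4(n+1)² + 4(n+1) + 7)] · 5·3/4 → 15/4.
The series converges when 15/4 · |x| < 1, giving R = 4/15.
Endpoint x = 4/15: absolute convergence follows by limit comparison with Σ 1/n².
Endpoint x = -4/15: the terms are on the order of 1/n², so the series converges absolutely by comparison with the p-series (p = 2 > 1).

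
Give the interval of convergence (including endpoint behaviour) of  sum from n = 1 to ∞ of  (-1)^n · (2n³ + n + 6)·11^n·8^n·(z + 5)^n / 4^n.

(-111/22, -109/22)

Ratio test: |a_{n+1}/a_n| = [(2(n+1)³ + (n+1) + 6)/(2n³ + n + 6)] · 11·8/4 → 22 as n → ∞.
Hence the series converges for |z + 5| < 1/(22) = 1/22, so the radius of convergence is 1/22.
At z = -109/22: the terms have absolute value of order n³, which does not tend to 0, so the series diverges by the divergence test.
Endpoint z = -111/22: the n-th term does not approach 0; divergence by the term test.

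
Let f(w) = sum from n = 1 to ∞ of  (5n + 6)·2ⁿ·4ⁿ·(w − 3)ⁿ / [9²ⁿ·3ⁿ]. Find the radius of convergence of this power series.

R = 243/8

Apply the ratio test: |a_{n+1}| / |a_n| = [(5(n+1) + 6)/(5n + 6)] · 2·4/(81·3), which tends to 8/243 as n → ∞.
Convergence for |w − 3| · 8/243 < 1, i.e. |w − 3| < 243/8. So R = 243/8.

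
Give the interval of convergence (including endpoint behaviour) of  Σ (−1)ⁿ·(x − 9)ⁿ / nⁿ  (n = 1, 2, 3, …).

(−∞, ∞)

Root test: |a_n|^(1/n) = 1/n → 0.
Since the n-th root of |a_n| tends to 0, the series converges for all real x; R = ∞.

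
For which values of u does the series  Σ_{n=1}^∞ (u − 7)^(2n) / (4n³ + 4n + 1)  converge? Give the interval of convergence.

[6, 8]

Ratio test: |a_{n+1}/a_n| = (4n³ + 4n + 1)/(4(n+1)³ + 4(n+1) + 1) → 1 as n → ∞.
Since the exponent of (u − 7) increases by 2 each term, convergence requires |u − 7|² < 1, hence R = 1.
Endpoint u = 8: the terms are on the order of 1/n³, so the series converges absolutely by comparison with the p-series (p = 3 > 1).
At u = 6: absolute convergence follows by limit comparison with Σ 1/n³.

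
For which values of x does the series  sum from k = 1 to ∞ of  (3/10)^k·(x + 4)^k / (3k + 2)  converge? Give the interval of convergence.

By the ratio test, |a_{k+1}/a_k| = [(3k + 2)/(3(k+1) + 2)] · 3/10 → 3/10.
Convergence for |x + 4| · 3/10 < 1, i.e. |x + 4| < 10/3. So R = 10/3.
Endpoint x = -2/3: the terms are asymptotic to a nonzero constant times 1/k, so the series diverges by limit comparison with Σ 1/k.
At x = -22/3: an alternating series whose terms decrease to 0 in absolute value, so it converges by the Leibniz criterion.

[-22/3, -2/3)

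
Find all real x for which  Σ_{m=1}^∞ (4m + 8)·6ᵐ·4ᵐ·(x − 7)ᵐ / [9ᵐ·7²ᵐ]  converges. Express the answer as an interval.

By the ratio test, |a_{m+1}/a_m| = [(4(m+1) + 8)/(4m + 8)] · 6·4/(9·49) → 8/147.
Hence the series converges for |x − 7| < 1/(8/147) = 147/8, so the radius of convergence is 147/8.
When x = 203/8, the terms have absolute value of order m, which does not tend to 0, so the series diverges by the divergence test.
When x = -91/8, the terms do not tend to 0, so the series diverges.

(-91/8, 203/8)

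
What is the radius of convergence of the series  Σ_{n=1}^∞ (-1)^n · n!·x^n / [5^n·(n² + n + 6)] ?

Ratio test: |a_{n+1}/a_n| = (n+1) · 1/5 · (n² + n + 6)/((n+1)² + (n+1) + 6) → ∞ as n → ∞.
The terms grow without bound for any x ≠ 0, so R = 0 (convergence only at x = 0).

R = 0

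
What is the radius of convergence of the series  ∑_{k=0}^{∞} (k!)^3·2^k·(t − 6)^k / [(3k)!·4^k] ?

The ratio of consecutive coefficients is (k+1)³/[(3k+1)·(3k+2)·(3k+3)] · 2/4 → 1/54.
Convergence for |t − 6| · 1/54 < 1, i.e. |t − 6| < 54. So R = 54.

R = 54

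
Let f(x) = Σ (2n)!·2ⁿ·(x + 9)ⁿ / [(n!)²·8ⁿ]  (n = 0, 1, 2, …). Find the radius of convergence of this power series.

R = 1

By the ratio test, |a_{n+1}/a_n| = (2n+1)·(2n+2)/(n+1)² · 2/8 → 1.
Convergence for |x + 9| < 1, so R = 1.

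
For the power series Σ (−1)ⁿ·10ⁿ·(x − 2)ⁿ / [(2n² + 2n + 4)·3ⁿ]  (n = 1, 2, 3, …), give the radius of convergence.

Ratio test: |a_{n+1}/a_n| = [(2n² + 2n + 4)/(2(n+1)² + 2(n+1) + 4)] · 10/3 → 10/3 as n → ∞.
Convergence for |x − 2| · 10/3 < 1, i.e. |x − 2| < 3/10. So R = 3/10.

R = 3/10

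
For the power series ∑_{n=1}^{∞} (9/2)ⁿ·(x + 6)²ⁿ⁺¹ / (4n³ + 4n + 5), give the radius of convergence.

By the ratio test, |a_{n+1}/a_n| = [(4n³ + 4n + 5)/(4(n+1)³ + 4(n+1) + 5)] · 9/2 → 9/2.
Since the exponent of (x + 6) increases by 2 each term, convergence requires |x + 6|² < 2/9, hence R = √2/3.

R = √2/3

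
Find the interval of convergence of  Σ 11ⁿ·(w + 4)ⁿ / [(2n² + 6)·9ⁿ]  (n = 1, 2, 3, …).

[-53/11, -35/11]

By the ratio test, |a_{n+1}/a_n| = [(2n² + 6)/(2(n+1)² + 6)] · 11/9 → 11/9.
Hence the series converges for |w + 4| < 1/(11/9) = 9/11, so the radius of convergence is 9/11.
Endpoint w = -35/11: the terms are on the order of 1/n², so the series converges absolutely by comparison with the p-series (p = 2 > 1).
When w = -53/11, the series is dominated by a constant times Σ 1/n², which converges (p = 2 > 1).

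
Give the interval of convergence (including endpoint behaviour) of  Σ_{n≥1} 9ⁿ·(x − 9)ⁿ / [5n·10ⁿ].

Apply the ratio test: |a_{n+1}| / |a_n| = [5n/5(n+1)] · 9/10, which tends to 9/10 as n → ∞.
Thus R = 1/(9/10) = 10/9.
Check x = 91/9: the terms are asymptotic to a nonzero constant times 1/n, so the series diverges by limit comparison with Σ 1/n.
When x = 71/9, an alternating series whose terms decrease to 0 in absolute value, so it converges by the Leibniz criterion.

[71/9, 91/9)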